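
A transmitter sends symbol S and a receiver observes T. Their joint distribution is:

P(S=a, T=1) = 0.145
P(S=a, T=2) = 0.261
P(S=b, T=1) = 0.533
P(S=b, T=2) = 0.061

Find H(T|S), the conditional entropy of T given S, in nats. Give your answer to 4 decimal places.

Chain rule: H(T|S) = H(S,T) − H(S).
Marginals: p(S) = (0.4060, 0.5940), p(T) = (0.6780, 0.3220).
H(S,T) = 1.1366 nats; H(S) = 0.6754 nats.
H(T|S) = 1.1366 − 0.6754 = 0.4612 nats.

0.4612 nats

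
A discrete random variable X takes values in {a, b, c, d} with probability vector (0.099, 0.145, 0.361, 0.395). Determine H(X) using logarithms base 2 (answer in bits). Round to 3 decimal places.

H(X) = −Σ p·log₂ p.
  −(0.099)·log₂(0.099) = 0.3303
  −(0.145)·log₂(0.145) = 0.4040
  −(0.361)·log₂(0.361) = 0.5306
  −(0.395)·log₂(0.395) = 0.5293
Sum: 0.3303 + 0.4040 + 0.5306 + 0.5293 = 1.794 bits.

1.794 bits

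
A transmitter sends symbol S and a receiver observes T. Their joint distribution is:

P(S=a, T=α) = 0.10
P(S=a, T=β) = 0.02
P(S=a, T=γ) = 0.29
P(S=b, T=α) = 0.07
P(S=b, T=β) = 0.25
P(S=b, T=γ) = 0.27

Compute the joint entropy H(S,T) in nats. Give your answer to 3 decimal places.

1.554 nats

H(S,T) = −Σ p(x,y)·ln p(x,y) over all 6 cells.
  cell (a,α): −0.10·ln0.10 = 0.2303
  cell (a,β): −0.02·ln0.02 = 0.0782
  cell (a,γ): −0.29·ln0.29 = 0.3590
  cell (b,α): −0.07·ln0.07 = 0.1861
  cell (b,β): −0.25·ln0.25 = 0.3466
  cell (b,γ): −0.27·ln0.27 = 0.3535
Sum = 1.554 nats.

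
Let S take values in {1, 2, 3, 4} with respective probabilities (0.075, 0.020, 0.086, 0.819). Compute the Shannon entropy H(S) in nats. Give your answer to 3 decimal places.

H(S) = −Σ p·ln p.
  −(0.075)·ln(0.075) = 0.1943
  −(0.020)·ln(0.020) = 0.0782
  −(0.086)·ln(0.086) = 0.2110
  −(0.819)·ln(0.819) = 0.1635
Sum: 0.1943 + 0.0782 + 0.2110 + 0.1635 = 0.647 nats.

0.647 nats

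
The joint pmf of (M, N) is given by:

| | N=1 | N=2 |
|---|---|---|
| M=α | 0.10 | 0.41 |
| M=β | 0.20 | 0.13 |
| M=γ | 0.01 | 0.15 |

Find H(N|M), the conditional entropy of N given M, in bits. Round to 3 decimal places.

Marginals: p(M) = (0.5100, 0.3300, 0.1600), p(N) = (0.3100, 0.6900).
H(N|M) = Σ p(M) · H(N|M=·).
  M=α: p=0.5100, H(N|M=α) = 0.7140
  M=β: p=0.3300, H(N|M=β) = 0.9673
  M=γ: p=0.1600, H(N|M=γ) = 0.3373
Weighted sum = 0.737 bits.

0.737 bits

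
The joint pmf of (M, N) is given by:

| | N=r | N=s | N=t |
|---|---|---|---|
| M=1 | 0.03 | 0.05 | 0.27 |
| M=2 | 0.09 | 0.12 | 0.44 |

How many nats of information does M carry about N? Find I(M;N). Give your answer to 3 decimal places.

0.005 nats

Marginals: p(M) = (0.3500, 0.6500), p(N) = (0.1200, 0.1700, 0.7100).
I(M;N) = Σ p(x,y)·ln[p(x,y)/(p(x)p(y))].
  (1,r): 0.03·ln(0.7143) = -0.0101
  (1,s): 0.05·ln(0.8403) = -0.0087
  (1,t): 0.27·ln(1.0865) = 0.0224
  (2,r): 0.09·ln(1.1538) = 0.0129
  (2,s): 0.12·ln(1.0860) = 0.0099
  (2,t): 0.44·ln(0.9534) = -0.0210
Sum = 0.005 nats.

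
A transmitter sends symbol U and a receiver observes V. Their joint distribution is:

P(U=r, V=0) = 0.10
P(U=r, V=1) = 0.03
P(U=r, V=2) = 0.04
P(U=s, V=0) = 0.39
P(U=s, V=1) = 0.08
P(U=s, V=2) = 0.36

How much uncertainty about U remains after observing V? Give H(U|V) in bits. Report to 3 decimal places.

0.638 bits

Chain rule: H(U|V) = H(U,V) − H(V).
Marginals: p(U) = (0.1700, 0.8300), p(V) = (0.4900, 0.1100, 0.4000).
H(U,V) = 2.0216 bits; H(V) = 1.3833 bits.
H(U|V) = 2.0216 − 1.3833 = 0.638 bits.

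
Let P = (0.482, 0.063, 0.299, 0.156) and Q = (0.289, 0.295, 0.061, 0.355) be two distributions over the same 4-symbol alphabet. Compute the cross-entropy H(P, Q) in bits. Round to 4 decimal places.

2.4137 bits

H(P,Q) = −Σ p·log₂ q.
  −0.482·log₂(0.289) = 0.86319
  −0.063·log₂(0.295) = 0.11096
  −0.299·log₂(0.061) = 1.20648
  −0.156·log₂(0.355) = 0.23308
H(P,Q) = 2.4137 bits.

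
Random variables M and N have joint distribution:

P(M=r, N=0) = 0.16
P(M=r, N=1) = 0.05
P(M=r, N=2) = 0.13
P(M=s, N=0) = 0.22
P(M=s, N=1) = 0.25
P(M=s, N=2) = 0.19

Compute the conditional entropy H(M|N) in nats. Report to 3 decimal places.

Marginals: p(M) = (0.3400, 0.6600), p(N) = (0.3800, 0.3000, 0.3200).
H(M|N) = Σ p(N) · H(M|N=·).
  N=0: p=0.3800, H(M|N=0) = 0.6806
  N=1: p=0.3000, H(M|N=1) = 0.4506
  N=2: p=0.3200, H(M|N=2) = 0.6755
Weighted sum = 0.610 nats.

0.610 nats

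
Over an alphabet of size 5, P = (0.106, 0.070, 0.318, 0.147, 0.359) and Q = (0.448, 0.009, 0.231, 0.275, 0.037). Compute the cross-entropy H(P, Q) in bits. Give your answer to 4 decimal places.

3.2521 bits

H(P,Q) = −Σ p·log₂ q.
  −0.106·log₂(0.448) = 0.12279
  −0.070·log₂(0.009) = 0.47571
  −0.318·log₂(0.231) = 0.67226
  −0.147·log₂(0.275) = 0.27379
  −0.359·log₂(0.037) = 1.70752
H(P,Q) = 3.2521 bits.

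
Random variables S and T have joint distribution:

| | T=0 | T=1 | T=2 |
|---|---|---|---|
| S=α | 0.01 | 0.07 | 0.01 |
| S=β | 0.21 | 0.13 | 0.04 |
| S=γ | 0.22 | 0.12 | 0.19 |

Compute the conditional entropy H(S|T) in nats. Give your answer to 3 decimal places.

0.835 nats

Chain rule: H(S|T) = H(S,T) − H(T).
Marginals: p(S) = (0.0900, 0.3800, 0.5300), p(T) = (0.4400, 0.3200, 0.2400).
H(S,T) = 1.9031 nats; H(T) = 1.0684 nats.
H(S|T) = 1.9031 − 1.0684 = 0.835 nats.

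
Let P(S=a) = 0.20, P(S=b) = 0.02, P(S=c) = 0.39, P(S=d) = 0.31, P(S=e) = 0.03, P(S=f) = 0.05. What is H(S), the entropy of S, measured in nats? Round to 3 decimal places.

1.385 nats

H(S) = −Σ p·ln p.
  −(0.20)·ln(0.20) = 0.3219
  −(0.02)·ln(0.02) = 0.0782
  −(0.39)·ln(0.39) = 0.3672
  −(0.31)·ln(0.31) = 0.3631
  −(0.03)·ln(0.03) = 0.1052
  −(0.05)·ln(0.05) = 0.1498
Sum: 0.3219 + 0.0782 + 0.3672 + 0.3631 + 0.1052 + 0.1498 = 1.385 nats.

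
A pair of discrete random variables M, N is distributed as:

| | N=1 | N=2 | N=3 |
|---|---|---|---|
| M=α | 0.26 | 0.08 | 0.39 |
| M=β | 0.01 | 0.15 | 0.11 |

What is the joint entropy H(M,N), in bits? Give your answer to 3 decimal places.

H(M,N) = −Σ p(x,y)·log₂ p(x,y) over all 6 cells.
  cell (α,1): −0.26·log₂0.26 = 0.5053
  cell (α,2): −0.08·log₂0.08 = 0.2915
  cell (α,3): −0.39·log₂0.39 = 0.5298
  cell (β,1): −0.01·log₂0.01 = 0.0664
  cell (β,2): −0.15·log₂0.15 = 0.4105
  cell (β,3): −0.11·log₂0.11 = 0.3503
Sum = 2.154 bits.

2.154 bits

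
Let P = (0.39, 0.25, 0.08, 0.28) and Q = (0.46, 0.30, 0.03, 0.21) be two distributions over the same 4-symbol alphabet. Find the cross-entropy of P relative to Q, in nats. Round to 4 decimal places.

1.3213 nats

H(P,Q) = −Σ p·ln q.
  −0.39·ln(0.46) = 0.30285
  −0.25·ln(0.30) = 0.30099
  −0.08·ln(0.03) = 0.28052
  −0.28·ln(0.21) = 0.43698
H(P,Q) = 1.3213 nats.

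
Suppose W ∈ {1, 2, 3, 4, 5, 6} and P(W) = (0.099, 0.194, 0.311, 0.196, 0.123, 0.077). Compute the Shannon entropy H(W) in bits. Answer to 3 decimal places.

2.431 bits

H(W) = −Σ p·log₂ p.
  −(0.099)·log₂(0.099) = 0.3303
  −(0.194)·log₂(0.194) = 0.4590
  −(0.311)·log₂(0.311) = 0.5240
  −(0.196)·log₂(0.196) = 0.4608
  −(0.123)·log₂(0.123) = 0.3719
  −(0.077)·log₂(0.077) = 0.2848
Sum: 0.3303 + 0.4590 + 0.5240 + 0.4608 + 0.3719 + 0.2848 = 2.431 bits.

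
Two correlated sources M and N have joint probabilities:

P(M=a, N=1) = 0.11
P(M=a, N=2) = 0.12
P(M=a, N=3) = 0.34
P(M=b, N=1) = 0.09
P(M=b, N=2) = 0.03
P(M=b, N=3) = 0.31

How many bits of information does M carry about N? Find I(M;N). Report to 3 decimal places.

0.030 bits

Marginals: p(M) = (0.5700, 0.4300), p(N) = (0.2000, 0.1500, 0.6500).
I(M;N) = Σ p(x,y)·log₂[p(x,y)/(p(x)p(y))].
  (a,1): 0.11·log₂(0.9649) = -0.0057
  (a,2): 0.12·log₂(1.4035) = 0.0587
  (a,3): 0.34·log₂(0.9177) = -0.0421
  (b,1): 0.09·log₂(1.0465) = 0.0059
  (b,2): 0.03·log₂(0.4651) = -0.0331
  (b,3): 0.31·log₂(1.1091) = 0.0463
Sum = 0.030 bits.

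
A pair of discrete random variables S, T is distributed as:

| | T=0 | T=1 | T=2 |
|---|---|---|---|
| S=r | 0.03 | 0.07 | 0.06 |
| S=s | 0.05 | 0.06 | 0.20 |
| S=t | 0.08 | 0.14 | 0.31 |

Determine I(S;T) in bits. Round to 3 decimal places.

Marginals: p(S) = (0.1600, 0.3100, 0.5300), p(T) = (0.1600, 0.2700, 0.5700).
I(S;T) = Σ p(x,y)·log₂[p(x,y)/(p(x)p(y))].
  (r,0): 0.03·log₂(1.1719) = 0.0069
  (r,1): 0.07·log₂(1.6204) = 0.0487
  (r,2): 0.06·log₂(0.6579) = -0.0362
  (s,0): 0.05·log₂(1.0081) = 0.0006
  (s,1): 0.06·log₂(0.7168) = -0.0288
  (s,2): 0.20·log₂(1.1319) = 0.0357
  (t,0): 0.08·log₂(0.9434) = -0.0067
  (t,1): 0.14·log₂(0.9783) = -0.0044
  (t,2): 0.31·log₂(1.0262) = 0.0115
Sum = 0.027 bits.

0.027 bits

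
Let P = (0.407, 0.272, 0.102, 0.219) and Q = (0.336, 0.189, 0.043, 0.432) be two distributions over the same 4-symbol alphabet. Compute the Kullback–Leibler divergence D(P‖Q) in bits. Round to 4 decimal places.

D(P‖Q) = Σ p·log₂(p/q).
  0.407·log₂(0.407/0.336) = 0.11256
  0.272·log₂(0.272/0.189) = 0.14286
  0.102·log₂(0.102/0.043) = 0.12711
  0.219·log₂(0.219/0.432) = -0.21464
D(P‖Q) = 0.1679 bits.

0.1679 bits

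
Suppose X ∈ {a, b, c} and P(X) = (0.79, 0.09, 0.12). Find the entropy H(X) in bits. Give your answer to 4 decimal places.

0.9484 bits

H(X) = −Σ p·log₂ p.
  −(0.79)·log₂(0.79) = 0.26866
  −(0.09)·log₂(0.09) = 0.31265
  −(0.12)·log₂(0.12) = 0.36707
Sum: 0.26866 + 0.31265 + 0.36707 = 0.9484 bits.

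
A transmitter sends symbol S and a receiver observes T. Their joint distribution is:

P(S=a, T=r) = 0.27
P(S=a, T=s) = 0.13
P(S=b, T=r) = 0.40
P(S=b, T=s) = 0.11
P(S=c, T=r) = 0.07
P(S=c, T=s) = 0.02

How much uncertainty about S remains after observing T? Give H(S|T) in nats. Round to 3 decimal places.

Chain rule: H(S|T) = H(S,T) − H(T).
Marginals: p(S) = (0.4000, 0.5100, 0.0900), p(T) = (0.7400, 0.2600).
H(S,T) = 1.4925 nats; H(T) = 0.5731 nats.
H(S|T) = 1.4925 − 0.5731 = 0.919 nats.

0.919 nats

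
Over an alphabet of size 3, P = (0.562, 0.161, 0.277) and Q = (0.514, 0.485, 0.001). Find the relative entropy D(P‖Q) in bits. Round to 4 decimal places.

2.0638 bits

D(P‖Q) = Σ p·log₂(p/q).
  0.562·log₂(0.562/0.514) = 0.07239
  0.161·log₂(0.161/0.485) = -0.25614
  0.277·log₂(0.277/0.001) = 2.24751
D(P‖Q) = 2.0638 bits.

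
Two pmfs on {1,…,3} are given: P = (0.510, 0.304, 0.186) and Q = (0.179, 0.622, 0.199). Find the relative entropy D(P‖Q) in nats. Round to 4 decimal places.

D(P‖Q) = Σ p·ln(p/q).
  0.510·ln(0.510/0.179) = 0.53398
  0.304·ln(0.304/0.622) = -0.21764
  0.186·ln(0.186/0.199) = -0.01257
D(P‖Q) = 0.3038 nats.

0.3038 nats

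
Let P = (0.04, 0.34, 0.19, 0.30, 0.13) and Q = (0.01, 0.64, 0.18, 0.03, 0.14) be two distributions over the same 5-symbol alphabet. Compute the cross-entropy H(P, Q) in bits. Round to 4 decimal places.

H(P,Q) = −Σ p·log₂ q.
  −0.04·log₂(0.01) = 0.26575
  −0.34·log₂(0.64) = 0.21891
  −0.19·log₂(0.18) = 0.47005
  −0.30·log₂(0.03) = 1.51767
  −0.13·log₂(0.14) = 0.36875
H(P,Q) = 2.8411 bits.

2.8411 bits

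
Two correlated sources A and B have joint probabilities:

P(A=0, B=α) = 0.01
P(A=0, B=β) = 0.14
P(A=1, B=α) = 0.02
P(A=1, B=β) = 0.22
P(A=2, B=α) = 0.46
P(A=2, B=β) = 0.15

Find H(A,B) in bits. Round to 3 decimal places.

1.983 bits

H(A,B) = −Σ p(x,y)·log₂ p(x,y) over all 6 cells.
  cell (0,α): −0.01·log₂0.01 = 0.0664
  cell (0,β): −0.14·log₂0.14 = 0.3971
  cell (1,α): −0.02·log₂0.02 = 0.1129
  cell (1,β): −0.22·log₂0.22 = 0.4806
  cell (2,α): −0.46·log₂0.46 = 0.5153
  cell (2,β): −0.15·log₂0.15 = 0.4105
Sum = 1.983 bits.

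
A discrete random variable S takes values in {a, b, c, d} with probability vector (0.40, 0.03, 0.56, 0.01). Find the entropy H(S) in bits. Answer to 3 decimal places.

H(S) = −Σ p·log₂ p.
  −(0.40)·log₂(0.40) = 0.5288
  −(0.03)·log₂(0.03) = 0.1518
  −(0.56)·log₂(0.56) = 0.4684
  −(0.01)·log₂(0.01) = 0.0664
Sum: 0.5288 + 0.1518 + 0.4684 + 0.0664 = 1.215 bits.

1.215 bits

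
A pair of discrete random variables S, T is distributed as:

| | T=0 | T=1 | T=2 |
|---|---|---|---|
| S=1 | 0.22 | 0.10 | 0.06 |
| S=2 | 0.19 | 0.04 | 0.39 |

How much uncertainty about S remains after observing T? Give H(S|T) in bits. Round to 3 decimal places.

Chain rule: H(S|T) = H(S,T) − H(T).
Marginals: p(S) = (0.3800, 0.6200), p(T) = (0.4100, 0.1400, 0.4500).
H(S,T) = 2.2271 bits; H(T) = 1.4429 bits.
H(S|T) = 2.2271 − 1.4429 = 0.784 bits.

0.784 bits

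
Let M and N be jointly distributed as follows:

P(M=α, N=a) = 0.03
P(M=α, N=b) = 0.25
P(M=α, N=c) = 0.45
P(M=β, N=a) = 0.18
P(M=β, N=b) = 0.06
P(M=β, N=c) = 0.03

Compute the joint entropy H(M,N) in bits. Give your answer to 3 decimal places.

2.011 bits

H(M,N) = −Σ p(x,y)·log₂ p(x,y) over all 6 cells.
  cell (α,a): −0.03·log₂0.03 = 0.1518
  cell (α,b): −0.25·log₂0.25 = 0.5000
  cell (α,c): −0.45·log₂0.45 = 0.5184
  cell (β,a): −0.18·log₂0.18 = 0.4453
  cell (β,b): −0.06·log₂0.06 = 0.2435
  cell (β,c): −0.03·log₂0.03 = 0.1518
Sum = 2.011 bits.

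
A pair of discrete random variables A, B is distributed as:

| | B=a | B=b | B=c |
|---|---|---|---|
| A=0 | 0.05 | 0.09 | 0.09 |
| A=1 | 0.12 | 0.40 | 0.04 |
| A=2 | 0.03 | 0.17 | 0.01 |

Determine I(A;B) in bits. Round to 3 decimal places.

0.110 bits

Marginals: p(A) = (0.2300, 0.5600, 0.2100), p(B) = (0.2000, 0.6600, 0.1400).
I(A;B) = H(A) + H(B) − H(A,B).
H(A) = 1.4289, H(B) = 1.2571, H(A,B) = 2.5758.
I(A;B) = 1.4289 + 1.2571 − 2.5758 = 0.110 bits.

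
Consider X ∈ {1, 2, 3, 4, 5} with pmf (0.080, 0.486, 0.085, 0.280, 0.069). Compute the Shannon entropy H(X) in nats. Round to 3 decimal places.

1.303 nats

H(X) = −Σ p·ln p.
  −(0.080)·ln(0.080) = 0.2021
  −(0.486)·ln(0.486) = 0.3507
  −(0.085)·ln(0.085) = 0.2095
  −(0.280)·ln(0.280) = 0.3564
  −(0.069)·ln(0.069) = 0.1845
Sum: 0.2021 + 0.3507 + 0.2095 + 0.3564 + 0.1845 = 1.303 nats.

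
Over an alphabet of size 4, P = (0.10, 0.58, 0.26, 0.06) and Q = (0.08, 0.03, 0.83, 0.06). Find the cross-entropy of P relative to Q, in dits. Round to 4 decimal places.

H(P,Q) = −Σ p·log₁₀ q.
  −0.10·log₁₀(0.08) = 0.10969
  −0.58·log₁₀(0.03) = 0.88327
  −0.26·log₁₀(0.83) = 0.02104
  −0.06·log₁₀(0.06) = 0.07331
H(P,Q) = 1.0873 dits.

1.0873 dits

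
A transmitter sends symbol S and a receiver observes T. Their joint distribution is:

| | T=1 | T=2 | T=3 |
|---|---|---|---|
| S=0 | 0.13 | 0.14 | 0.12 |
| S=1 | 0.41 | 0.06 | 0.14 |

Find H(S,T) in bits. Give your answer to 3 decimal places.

H(S,T) = −Σ p(x,y)·log₂ p(x,y) over all 6 cells.
  cell (0,1): −0.13·log₂0.13 = 0.3826
  cell (0,2): −0.14·log₂0.14 = 0.3971
  cell (0,3): −0.12·log₂0.12 = 0.3671
  cell (1,1): −0.41·log₂0.41 = 0.5274
  cell (1,2): −0.06·log₂0.06 = 0.2435
  cell (1,3): −0.14·log₂0.14 = 0.3971
Sum = 2.315 bits.

2.315 bits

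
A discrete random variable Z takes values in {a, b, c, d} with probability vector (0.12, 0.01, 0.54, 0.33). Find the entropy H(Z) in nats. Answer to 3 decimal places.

H(Z) = −Σ p·ln p.
  −(0.12)·ln(0.12) = 0.2544
  −(0.01)·ln(0.01) = 0.0461
  −(0.54)·ln(0.54) = 0.3327
  −(0.33)·ln(0.33) = 0.3659
Sum: 0.2544 + 0.0461 + 0.3327 + 0.3659 = 0.999 nats.

0.999 nats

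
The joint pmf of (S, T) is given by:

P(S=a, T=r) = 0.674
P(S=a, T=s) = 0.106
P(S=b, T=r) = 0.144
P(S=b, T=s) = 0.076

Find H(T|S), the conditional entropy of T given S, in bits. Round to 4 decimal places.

Chain rule: H(T|S) = H(S,T) − H(S).
Marginals: p(S) = (0.7800, 0.2200), p(T) = (0.8180, 0.1820).
H(S,T) = 1.4120 bits; H(S) = 0.7602 bits.
H(T|S) = 1.4120 − 0.7602 = 0.6518 bits.

0.6518 bits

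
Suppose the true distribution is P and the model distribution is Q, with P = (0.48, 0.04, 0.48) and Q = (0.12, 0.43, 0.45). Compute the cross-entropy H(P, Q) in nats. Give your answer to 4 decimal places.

H(P,Q) = −Σ p·ln q.
  −0.48·ln(0.12) = 1.01773
  −0.04·ln(0.43) = 0.03376
  −0.48·ln(0.45) = 0.38328
H(P,Q) = 1.4348 nats.

1.4348 nats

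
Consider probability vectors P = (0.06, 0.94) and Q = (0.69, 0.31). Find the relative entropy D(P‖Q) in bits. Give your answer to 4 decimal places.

1.2930 bits

D(P‖Q) = Σ p·log₂(p/q).
  0.06·log₂(0.06/0.69) = -0.21141
  0.94·log₂(0.94/0.31) = 1.50437
D(P‖Q) = 1.2930 bits.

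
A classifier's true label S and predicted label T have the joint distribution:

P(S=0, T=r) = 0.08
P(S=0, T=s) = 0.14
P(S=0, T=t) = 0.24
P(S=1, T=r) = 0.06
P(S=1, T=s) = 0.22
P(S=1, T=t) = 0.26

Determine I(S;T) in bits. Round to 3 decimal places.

Marginals: p(S) = (0.4600, 0.5400), p(T) = (0.1400, 0.3600, 0.5000).
I(S;T) = H(S) + H(T) − H(S,T).
H(S) = 0.9954, H(T) = 1.4277, H(S,T) = 2.4121.
I(S;T) = 0.9954 + 1.4277 − 2.4121 = 0.011 bits.

0.011 bits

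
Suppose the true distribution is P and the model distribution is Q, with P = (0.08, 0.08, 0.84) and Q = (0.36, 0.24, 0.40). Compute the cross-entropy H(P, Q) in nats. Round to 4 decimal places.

H(P,Q) = −Σ p·ln q.
  −0.08·ln(0.36) = 0.08173
  −0.08·ln(0.24) = 0.11417
  −0.84·ln(0.40) = 0.76968
H(P,Q) = 0.9656 nats.

0.9656 nats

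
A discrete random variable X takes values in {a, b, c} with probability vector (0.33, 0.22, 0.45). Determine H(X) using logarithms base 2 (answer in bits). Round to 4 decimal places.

1.5268 bits

H(X) = −Σ p·log₂ p.
  −(0.33)·log₂(0.33) = 0.52782
  −(0.22)·log₂(0.22) = 0.48057
  −(0.45)·log₂(0.45) = 0.51840
Sum: 0.52782 + 0.48057 + 0.51840 = 1.5268 bits.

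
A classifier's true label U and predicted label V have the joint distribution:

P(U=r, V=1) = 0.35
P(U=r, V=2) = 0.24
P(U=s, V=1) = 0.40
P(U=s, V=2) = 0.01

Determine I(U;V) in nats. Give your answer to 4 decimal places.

0.1167 nats

Marginals: p(U) = (0.5900, 0.4100), p(V) = (0.7500, 0.2500).
I(U;V) = Σ p(x,y)·ln[p(x,y)/(p(x)p(y))].
  (r,1): 0.35·ln(0.7910) = -0.08208
  (r,2): 0.24·ln(1.6271) = 0.11683
  (s,1): 0.40·ln(1.3008) = 0.10520
  (s,2): 0.01·ln(0.0976) = -0.02327
Sum = 0.1167 nats.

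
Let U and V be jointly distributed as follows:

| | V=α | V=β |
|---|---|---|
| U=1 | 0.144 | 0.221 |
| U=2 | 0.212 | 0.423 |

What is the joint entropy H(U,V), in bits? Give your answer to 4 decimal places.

1.8834 bits

H(U,V) = −Σ p(x,y)·log₂ p(x,y) over all 4 cells.
  cell (1,α): −0.144·log₂0.144 = 0.40260
  cell (1,β): −0.221·log₂0.221 = 0.48131
  cell (2,α): −0.212·log₂0.212 = 0.47443
  cell (2,β): −0.423·log₂0.423 = 0.52506
Sum = 1.8834 bits.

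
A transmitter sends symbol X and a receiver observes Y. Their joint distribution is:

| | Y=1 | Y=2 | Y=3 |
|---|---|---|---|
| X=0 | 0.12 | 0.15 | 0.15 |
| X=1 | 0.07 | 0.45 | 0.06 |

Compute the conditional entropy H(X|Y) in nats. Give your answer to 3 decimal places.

Marginals: p(X) = (0.4200, 0.5800), p(Y) = (0.1900, 0.6000, 0.2100).
H(X|Y) = Σ p(Y) · H(X|Y=·).
  Y=1: p=0.1900, H(X|Y=1) = 0.6581
  Y=2: p=0.6000, H(X|Y=2) = 0.5623
  Y=3: p=0.2100, H(X|Y=3) = 0.5983
Weighted sum = 0.588 nats.

0.588 nats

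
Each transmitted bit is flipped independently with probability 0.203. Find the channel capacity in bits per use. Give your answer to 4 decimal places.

0.2721 bits

Binary symmetric channel: C = 1 − h₂(ε) where h₂ is the binary entropy function.
h₂(0.203) = −0.203·log₂0.203 − 0.797·log₂0.797 = 0.7279.
C = 1 − 0.7279 = 0.2721 bits per channel use.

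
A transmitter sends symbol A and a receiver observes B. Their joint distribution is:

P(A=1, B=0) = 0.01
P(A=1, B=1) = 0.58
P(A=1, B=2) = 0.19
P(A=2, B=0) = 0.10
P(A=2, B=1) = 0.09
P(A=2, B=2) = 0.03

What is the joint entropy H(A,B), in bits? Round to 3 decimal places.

1.774 bits

H(A,B) = −Σ p(x,y)·log₂ p(x,y) over all 6 cells.
  cell (1,0): −0.01·log₂0.01 = 0.0664
  cell (1,1): −0.58·log₂0.58 = 0.4558
  cell (1,2): −0.19·log₂0.19 = 0.4552
  cell (2,0): −0.10·log₂0.10 = 0.3322
  cell (2,1): −0.09·log₂0.09 = 0.3127
  cell (2,2): −0.03·log₂0.03 = 0.1518
Sum = 1.774 bits.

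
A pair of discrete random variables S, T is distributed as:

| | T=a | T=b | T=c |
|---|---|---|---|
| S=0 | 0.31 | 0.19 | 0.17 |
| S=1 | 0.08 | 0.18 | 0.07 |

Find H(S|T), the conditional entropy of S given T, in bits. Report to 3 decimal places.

0.864 bits

Chain rule: H(S|T) = H(S,T) − H(T).
Marginals: p(S) = (0.6700, 0.3300), p(T) = (0.3900, 0.3700, 0.2400).
H(S,T) = 2.4190 bits; H(T) = 1.5547 bits.
H(S|T) = 2.4190 − 1.5547 = 0.864 bits.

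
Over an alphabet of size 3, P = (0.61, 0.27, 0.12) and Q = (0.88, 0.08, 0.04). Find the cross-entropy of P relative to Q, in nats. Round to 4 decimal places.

H(P,Q) = −Σ p·ln q.
  −0.61·ln(0.88) = 0.07798
  −0.27·ln(0.08) = 0.68195
  −0.12·ln(0.04) = 0.38627
H(P,Q) = 1.1462 nats.

1.1462 nats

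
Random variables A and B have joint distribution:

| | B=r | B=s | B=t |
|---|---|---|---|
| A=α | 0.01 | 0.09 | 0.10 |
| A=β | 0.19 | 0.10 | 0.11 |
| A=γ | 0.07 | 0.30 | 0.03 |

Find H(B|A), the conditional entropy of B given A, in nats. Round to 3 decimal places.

Marginals: p(A) = (0.2000, 0.4000, 0.4000), p(B) = (0.2700, 0.4900, 0.2400).
H(B|A) = Σ p(A) · H(B|A=·).
  A=α: p=0.2000, H(B|A=α) = 0.8557
  A=β: p=0.4000, H(B|A=β) = 1.0552
  A=γ: p=0.4000, H(B|A=γ) = 0.7151
Weighted sum = 0.879 nats.

0.879 nats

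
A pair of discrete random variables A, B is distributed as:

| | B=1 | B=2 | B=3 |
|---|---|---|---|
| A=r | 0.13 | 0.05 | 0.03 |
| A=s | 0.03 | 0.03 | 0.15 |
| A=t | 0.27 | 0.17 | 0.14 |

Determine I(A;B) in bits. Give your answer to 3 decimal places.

0.145 bits

Marginals: p(A) = (0.2100, 0.2100, 0.5800), p(B) = (0.4300, 0.2500, 0.3200).
I(A;B) = Σ p(x,y)·log₂[p(x,y)/(p(x)p(y))].
  (r,1): 0.13·log₂(1.4396) = 0.0683
  (r,2): 0.05·log₂(0.9524) = -0.0035
  (r,3): 0.03·log₂(0.4464) = -0.0349
  (s,1): 0.03·log₂(0.3322) = -0.0477
  (s,2): 0.03·log₂(0.5714) = -0.0242
  (s,3): 0.15·log₂(2.2321) = 0.1738
  (t,1): 0.27·log₂(1.0826) = 0.0309
  (t,2): 0.17·log₂(1.1724) = 0.0390
  (t,3): 0.14·log₂(0.7543) = -0.0569
Sum = 0.145 bits.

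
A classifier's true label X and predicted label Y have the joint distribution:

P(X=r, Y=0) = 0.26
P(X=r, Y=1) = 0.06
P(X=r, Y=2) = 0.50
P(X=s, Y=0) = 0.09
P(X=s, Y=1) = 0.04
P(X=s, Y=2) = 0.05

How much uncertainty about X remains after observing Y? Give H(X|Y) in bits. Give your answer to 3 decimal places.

0.627 bits

Chain rule: H(X|Y) = H(X,Y) − H(Y).
Marginals: p(X) = (0.8200, 0.1800), p(Y) = (0.3500, 0.1000, 0.5500).
H(X,Y) = 1.9633 bits; H(Y) = 1.3367 bits.
H(X|Y) = 1.9633 − 1.3367 = 0.627 bits.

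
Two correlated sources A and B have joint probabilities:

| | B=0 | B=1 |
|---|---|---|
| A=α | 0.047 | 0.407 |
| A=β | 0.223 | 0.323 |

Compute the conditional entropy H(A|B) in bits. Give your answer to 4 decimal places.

Marginals: p(A) = (0.4540, 0.5460), p(B) = (0.2700, 0.7300).
H(A|B) = Σ p(B) · H(A|B=·).
  B=0: p=0.2700, H(A|B=0) = 0.6669
  B=1: p=0.7300, H(A|B=1) = 0.9904
Weighted sum = 0.9031 bits.

0.9031 bits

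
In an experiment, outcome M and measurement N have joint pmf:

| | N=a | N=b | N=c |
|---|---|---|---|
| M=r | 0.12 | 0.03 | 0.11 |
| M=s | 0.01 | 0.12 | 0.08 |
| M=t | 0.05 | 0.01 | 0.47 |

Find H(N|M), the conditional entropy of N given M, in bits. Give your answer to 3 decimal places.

Marginals: p(M) = (0.2600, 0.2100, 0.5300), p(N) = (0.1800, 0.1600, 0.6600).
H(N|M) = Σ p(M) · H(N|M=·).
  M=r: p=0.2600, H(N|M=r) = 1.3994
  M=s: p=0.2100, H(N|M=s) = 1.2009
  M=t: p=0.5300, H(N|M=t) = 0.5831
Weighted sum = 0.925 bits.

0.925 bits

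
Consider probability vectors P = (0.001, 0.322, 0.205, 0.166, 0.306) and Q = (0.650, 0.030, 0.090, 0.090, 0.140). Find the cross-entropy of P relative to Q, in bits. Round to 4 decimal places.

H(P,Q) = −Σ p·log₂ q.
  −0.001·log₂(0.650) = 0.00062
  −0.322·log₂(0.030) = 1.62896
  −0.205·log₂(0.090) = 0.71216
  −0.166·log₂(0.090) = 0.57667
  −0.306·log₂(0.140) = 0.86797
H(P,Q) = 3.7864 bits.

3.7864 bits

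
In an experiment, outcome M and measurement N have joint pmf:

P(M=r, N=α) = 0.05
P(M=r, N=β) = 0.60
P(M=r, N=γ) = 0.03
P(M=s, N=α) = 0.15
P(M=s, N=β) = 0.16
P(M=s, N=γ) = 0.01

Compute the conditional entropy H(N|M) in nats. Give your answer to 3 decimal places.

0.558 nats

Marginals: p(M) = (0.6800, 0.3200), p(N) = (0.2000, 0.7600, 0.0400).
H(N|M) = Σ p(M) · H(N|M=·).
  M=r: p=0.6800, H(N|M=r) = 0.4400
  M=s: p=0.3200, H(N|M=s) = 0.8100
Weighted sum = 0.558 nats.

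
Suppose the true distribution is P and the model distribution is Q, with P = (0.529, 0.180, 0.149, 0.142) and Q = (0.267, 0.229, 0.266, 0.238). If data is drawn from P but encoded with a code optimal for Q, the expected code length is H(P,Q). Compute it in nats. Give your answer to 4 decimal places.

1.3650 nats

H(P,Q) = −Σ p·ln q.
  −0.529·ln(0.267) = 0.69855
  −0.180·ln(0.229) = 0.26533
  −0.149·ln(0.266) = 0.19731
  −0.142·ln(0.238) = 0.20384
H(P,Q) = 1.3650 nats.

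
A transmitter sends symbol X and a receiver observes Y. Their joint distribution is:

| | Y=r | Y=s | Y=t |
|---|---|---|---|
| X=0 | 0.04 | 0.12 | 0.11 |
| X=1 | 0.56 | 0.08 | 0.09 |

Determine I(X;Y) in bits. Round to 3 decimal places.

Marginals: p(X) = (0.2700, 0.7300), p(Y) = (0.6000, 0.2000, 0.2000).
I(X;Y) = H(X) + H(Y) − H(X,Y).
H(X) = 0.8415, H(Y) = 1.3710, H(X,Y) = 1.9757.
I(X;Y) = 0.8415 + 1.3710 − 1.9757 = 0.237 bits.

0.237 bits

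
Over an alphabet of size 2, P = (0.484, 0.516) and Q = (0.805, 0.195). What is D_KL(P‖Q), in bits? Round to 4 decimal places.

D(P‖Q) = Σ p·log₂(p/q).
  0.484·log₂(0.484/0.805) = -0.35525
  0.516·log₂(0.516/0.195) = 0.72441
D(P‖Q) = 0.3692 bits.

0.3692 bits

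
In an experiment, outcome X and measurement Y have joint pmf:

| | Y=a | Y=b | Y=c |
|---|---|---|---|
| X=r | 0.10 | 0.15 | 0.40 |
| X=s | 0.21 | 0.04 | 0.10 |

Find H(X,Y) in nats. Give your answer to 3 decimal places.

1.568 nats

H(X,Y) = −Σ p(x,y)·ln p(x,y) over all 6 cells.
  cell (r,a): −0.10·ln0.10 = 0.2303
  cell (r,b): −0.15·ln0.15 = 0.2846
  cell (r,c): −0.40·ln0.40 = 0.3665
  cell (s,a): −0.21·ln0.21 = 0.3277
  cell (s,b): −0.04·ln0.04 = 0.1288
  cell (s,c): −0.10·ln0.10 = 0.2303
Sum = 1.568 nats.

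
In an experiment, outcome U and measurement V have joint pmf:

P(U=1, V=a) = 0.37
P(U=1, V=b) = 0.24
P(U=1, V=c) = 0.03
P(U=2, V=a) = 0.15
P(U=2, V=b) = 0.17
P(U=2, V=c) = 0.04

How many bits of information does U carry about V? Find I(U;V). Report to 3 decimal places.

0.022 bits

Marginals: p(U) = (0.6400, 0.3600), p(V) = (0.5200, 0.4100, 0.0700).
I(U;V) = H(U) + H(V) − H(U,V).
H(U) = 0.9427, H(V) = 1.2865, H(U,V) = 2.2075.
I(U;V) = 0.9427 + 1.2865 − 2.2075 = 0.022 bits.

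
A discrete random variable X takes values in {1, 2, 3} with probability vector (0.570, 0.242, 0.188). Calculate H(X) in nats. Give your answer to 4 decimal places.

0.9780 nats

H(X) = −Σ p·ln p.
  −(0.570)·ln(0.570) = 0.32041
  −(0.242)·ln(0.242) = 0.34335
  −(0.188)·ln(0.188) = 0.31421
Sum: 0.32041 + 0.34335 + 0.31421 = 0.9780 nats.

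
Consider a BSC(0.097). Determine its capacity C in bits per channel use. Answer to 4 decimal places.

0.5406 bits

Binary symmetric channel: C = 1 − h₂(ε) where h₂ is the binary entropy function.
h₂(0.097) = −0.097·log₂0.097 − 0.903·log₂0.903 = 0.4594.
C = 1 − 0.4594 = 0.5406 bits per channel use.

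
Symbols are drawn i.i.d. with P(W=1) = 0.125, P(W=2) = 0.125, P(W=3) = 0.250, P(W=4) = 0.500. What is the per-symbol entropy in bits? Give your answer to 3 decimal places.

1.750 bits

H(W) = −Σ p·log₂ p.
  −(0.125)·log₂(0.125) = 0.3750
  −(0.125)·log₂(0.125) = 0.3750
  −(0.250)·log₂(0.250) = 0.5000
  −(0.500)·log₂(0.500) = 0.5000
Sum: 0.3750 + 0.3750 + 0.5000 + 0.5000 = 1.750 bits.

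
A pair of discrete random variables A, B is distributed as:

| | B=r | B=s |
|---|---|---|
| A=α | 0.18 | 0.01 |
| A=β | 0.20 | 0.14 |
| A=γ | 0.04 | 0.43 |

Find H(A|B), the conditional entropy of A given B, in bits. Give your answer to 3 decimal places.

1.101 bits

Chain rule: H(A|B) = H(A,B) − H(B).
Marginals: p(A) = (0.1900, 0.3400, 0.4700), p(B) = (0.4200, 0.5800).
H(A,B) = 2.0826 bits; H(B) = 0.9815 bits.
H(A|B) = 2.0826 − 0.9815 = 1.101 bits.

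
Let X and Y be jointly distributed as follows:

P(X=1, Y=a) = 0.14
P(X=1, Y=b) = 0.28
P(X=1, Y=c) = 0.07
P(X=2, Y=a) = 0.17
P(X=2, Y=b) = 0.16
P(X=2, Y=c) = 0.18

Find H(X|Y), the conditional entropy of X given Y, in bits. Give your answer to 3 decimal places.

0.938 bits

Chain rule: H(X|Y) = H(X,Y) − H(Y).
Marginals: p(X) = (0.4900, 0.5100), p(Y) = (0.3100, 0.4400, 0.2500).
H(X,Y) = 2.4828 bits; H(Y) = 1.5449 bits.
H(X|Y) = 2.4828 − 1.5449 = 0.938 bits.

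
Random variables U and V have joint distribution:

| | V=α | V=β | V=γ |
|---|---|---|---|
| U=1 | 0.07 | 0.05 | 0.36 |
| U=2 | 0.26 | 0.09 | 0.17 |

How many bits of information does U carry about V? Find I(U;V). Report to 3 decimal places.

0.141 bits

Marginals: p(U) = (0.4800, 0.5200), p(V) = (0.3300, 0.1400, 0.5300).
I(U;V) = Σ p(x,y)·log₂[p(x,y)/(p(x)p(y))].
  (1,α): 0.07·log₂(0.4419) = -0.0825
  (1,β): 0.05·log₂(0.7440) = -0.0213
  (1,γ): 0.36·log₂(1.4151) = 0.1803
  (2,α): 0.26·log₂(1.5152) = 0.1559
  (2,β): 0.09·log₂(1.2363) = 0.0275
  (2,γ): 0.17·log₂(0.6168) = -0.1185
Sum = 0.141 bits.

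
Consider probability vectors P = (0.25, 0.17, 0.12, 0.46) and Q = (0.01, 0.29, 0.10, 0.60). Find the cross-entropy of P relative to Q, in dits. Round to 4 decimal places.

0.8134 dits

H(P,Q) = −Σ p·log₁₀ q.
  −0.25·log₁₀(0.01) = 0.50000
  −0.17·log₁₀(0.29) = 0.09139
  −0.12·log₁₀(0.10) = 0.12000
  −0.46·log₁₀(0.60) = 0.10205
H(P,Q) = 0.8134 dits.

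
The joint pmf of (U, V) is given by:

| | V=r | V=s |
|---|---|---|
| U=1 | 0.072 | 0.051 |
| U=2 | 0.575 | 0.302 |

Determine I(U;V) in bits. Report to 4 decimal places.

0.0016 bits

Marginals: p(U) = (0.1230, 0.8770), p(V) = (0.6470, 0.3530).
I(U;V) = H(U) + H(V) − H(U,V).
H(U) = 0.5379, H(V) = 0.9367, H(U,V) = 1.4730.
I(U;V) = 0.5379 + 0.9367 − 1.4730 = 0.0016 bits.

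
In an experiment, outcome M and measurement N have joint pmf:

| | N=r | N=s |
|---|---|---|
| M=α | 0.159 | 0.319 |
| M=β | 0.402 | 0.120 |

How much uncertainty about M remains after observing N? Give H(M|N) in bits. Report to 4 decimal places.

0.8540 bits

Marginals: p(M) = (0.4780, 0.5220), p(N) = (0.5610, 0.4390).
H(M|N) = Σ p(N) · H(M|N=·).
  N=r: p=0.5610, H(M|N=r) = 0.8601
  N=s: p=0.4390, H(M|N=s) = 0.8462
Weighted sum = 0.8540 bits.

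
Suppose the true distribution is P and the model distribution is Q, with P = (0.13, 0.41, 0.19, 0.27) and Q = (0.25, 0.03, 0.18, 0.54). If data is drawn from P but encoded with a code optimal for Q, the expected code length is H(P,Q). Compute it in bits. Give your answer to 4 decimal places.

H(P,Q) = −Σ p·log₂ q.
  −0.13·log₂(0.25) = 0.26000
  −0.41·log₂(0.03) = 2.07415
  −0.19·log₂(0.18) = 0.47005
  −0.27·log₂(0.54) = 0.24002
H(P,Q) = 3.0442 bits.

3.0442 bits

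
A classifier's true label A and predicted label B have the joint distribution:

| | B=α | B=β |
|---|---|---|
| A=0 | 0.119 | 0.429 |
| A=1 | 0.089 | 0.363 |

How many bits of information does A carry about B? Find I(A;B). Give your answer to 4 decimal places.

0.0004 bits

Marginals: p(A) = (0.5480, 0.4520), p(B) = (0.2080, 0.7920).
I(A;B) = H(A) + H(B) − H(A,B).
H(A) = 0.9933, H(B) = 0.7376, H(A,B) = 1.7305.
I(A;B) = 0.9933 + 0.7376 − 1.7305 = 0.0004 bits.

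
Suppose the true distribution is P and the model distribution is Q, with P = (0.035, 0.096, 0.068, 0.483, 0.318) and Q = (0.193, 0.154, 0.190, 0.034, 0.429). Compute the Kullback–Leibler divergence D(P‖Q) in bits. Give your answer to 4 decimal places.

D(P‖Q) = Σ p·log₂(p/q).
  0.035·log₂(0.035/0.193) = -0.08621
  0.096·log₂(0.096/0.154) = -0.06546
  0.068·log₂(0.068/0.190) = -0.10080
  0.483·log₂(0.483/0.034) = 1.84913
  0.318·log₂(0.318/0.429) = -0.13736
D(P‖Q) = 1.4593 bits.

1.4593 bits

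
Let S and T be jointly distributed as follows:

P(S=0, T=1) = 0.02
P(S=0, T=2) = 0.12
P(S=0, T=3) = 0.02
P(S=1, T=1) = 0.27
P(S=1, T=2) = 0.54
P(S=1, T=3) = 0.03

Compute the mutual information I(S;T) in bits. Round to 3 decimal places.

Marginals: p(S) = (0.1600, 0.8400), p(T) = (0.2900, 0.6600, 0.0500).
I(S;T) = H(S) + H(T) − H(S,T).
H(S) = 0.6343, H(T) = 1.1296, H(S,T) = 1.7347.
I(S;T) = 0.6343 + 1.1296 − 1.7347 = 0.029 bits.

0.029 bits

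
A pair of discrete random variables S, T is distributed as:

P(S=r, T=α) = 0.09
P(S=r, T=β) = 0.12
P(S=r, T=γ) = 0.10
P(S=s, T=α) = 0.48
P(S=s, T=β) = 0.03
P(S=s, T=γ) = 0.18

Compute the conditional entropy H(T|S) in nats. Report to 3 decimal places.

0.848 nats

Marginals: p(S) = (0.3100, 0.6900), p(T) = (0.5700, 0.1500, 0.2800).
H(T|S) = Σ p(S) · H(T|S=·).
  S=r: p=0.3100, H(T|S=r) = 1.0914
  S=s: p=0.6900, H(T|S=s) = 0.7393
Weighted sum = 0.848 nats.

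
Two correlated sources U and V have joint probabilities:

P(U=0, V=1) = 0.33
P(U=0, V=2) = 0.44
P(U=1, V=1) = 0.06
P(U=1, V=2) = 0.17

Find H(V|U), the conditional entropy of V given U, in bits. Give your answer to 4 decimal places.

Chain rule: H(V|U) = H(U,V) − H(U).
Marginals: p(U) = (0.7700, 0.2300), p(V) = (0.3900, 0.6100).
H(U,V) = 1.7271 bits; H(U) = 0.7780 bits.
H(V|U) = 1.7271 − 0.7780 = 0.9491 bits.

0.9491 bits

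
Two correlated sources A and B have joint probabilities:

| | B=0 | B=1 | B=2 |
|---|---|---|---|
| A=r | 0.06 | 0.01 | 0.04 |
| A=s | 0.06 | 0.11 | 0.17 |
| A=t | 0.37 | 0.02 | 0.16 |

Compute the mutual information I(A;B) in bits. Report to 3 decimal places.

Marginals: p(A) = (0.1100, 0.3400, 0.5500), p(B) = (0.4900, 0.1400, 0.3700).
I(A;B) = Σ p(x,y)·log₂[p(x,y)/(p(x)p(y))].
  (r,0): 0.06·log₂(1.1132) = 0.0093
  (r,1): 0.01·log₂(0.6494) = -0.0062
  (r,2): 0.04·log₂(0.9828) = -0.0010
  (s,0): 0.06·log₂(0.3601) = -0.0884
  (s,1): 0.11·log₂(2.3109) = 0.1329
  (s,2): 0.17·log₂(1.3514) = 0.0738
  (t,0): 0.37·log₂(1.3729) = 0.1692
  (t,1): 0.02·log₂(0.2597) = -0.0389
  (t,2): 0.16·log₂(0.7862) = -0.0555
Sum = 0.195 bits.

0.195 bits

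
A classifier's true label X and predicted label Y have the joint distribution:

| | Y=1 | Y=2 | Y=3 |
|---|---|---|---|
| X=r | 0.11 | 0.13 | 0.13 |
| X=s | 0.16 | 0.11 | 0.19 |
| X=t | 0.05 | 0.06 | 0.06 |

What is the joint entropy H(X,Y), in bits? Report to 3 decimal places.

3.047 bits

H(X,Y) = −Σ p(x,y)·log₂ p(x,y) over all 9 cells.
  cell (r,1): −0.11·log₂0.11 = 0.3503
  cell (r,2): −0.13·log₂0.13 = 0.3826
  cell (r,3): −0.13·log₂0.13 = 0.3826
  cell (s,1): −0.16·log₂0.16 = 0.4230
  cell (s,2): −0.11·log₂0.11 = 0.3503
  cell (s,3): −0.19·log₂0.19 = 0.4552
  cell (t,1): −0.05·log₂0.05 = 0.2161
  cell (t,2): −0.06·log₂0.06 = 0.2435
  cell (t,3): −0.06·log₂0.06 = 0.2435
Sum = 3.047 bits.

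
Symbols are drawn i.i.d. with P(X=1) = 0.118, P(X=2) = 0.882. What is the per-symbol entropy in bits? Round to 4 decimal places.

0.5236 bits

H(X) = −Σ p·log₂ p.
  −(0.118)·log₂(0.118) = 0.36381
  −(0.882)·log₂(0.882) = 0.15977
Sum: 0.36381 + 0.15977 = 0.5236 bits.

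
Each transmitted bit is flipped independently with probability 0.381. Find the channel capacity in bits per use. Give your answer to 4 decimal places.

0.0413 bits

Binary symmetric channel: C = 1 − h₂(ε) where h₂ is the binary entropy function.
h₂(0.381) = −0.381·log₂0.381 − 0.619·log₂0.619 = 0.9587.
C = 1 − 0.9587 = 0.0413 bits per channel use.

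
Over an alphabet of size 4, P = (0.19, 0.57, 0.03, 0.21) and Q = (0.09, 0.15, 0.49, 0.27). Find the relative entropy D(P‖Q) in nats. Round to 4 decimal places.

D(P‖Q) = Σ p·ln(p/q).
  0.19·ln(0.19/0.09) = 0.14197
  0.57·ln(0.57/0.15) = 0.76095
  0.03·ln(0.03/0.49) = -0.08380
  0.21·ln(0.21/0.27) = -0.05278
D(P‖Q) = 0.7663 nats.

0.7663 nats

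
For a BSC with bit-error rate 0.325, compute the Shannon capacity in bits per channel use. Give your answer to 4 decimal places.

Binary symmetric channel: C = 1 − h₂(ε) where h₂ is the binary entropy function.
h₂(0.325) = −0.325·log₂0.325 − 0.675·log₂0.675 = 0.9097.
C = 1 − 0.9097 = 0.0903 bits per channel use.

0.0903 bits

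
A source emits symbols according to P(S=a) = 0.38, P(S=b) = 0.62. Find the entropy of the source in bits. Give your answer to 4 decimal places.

0.9580 bits

H(S) = −Σ p·log₂ p.
  −(0.38)·log₂(0.38) = 0.53045
  −(0.62)·log₂(0.62) = 0.42759
Sum: 0.53045 + 0.42759 = 0.9580 bits.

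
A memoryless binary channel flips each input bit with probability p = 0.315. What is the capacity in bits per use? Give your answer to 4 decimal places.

Binary symmetric channel: C = 1 − h₂(ε) where h₂ is the binary entropy function.
h₂(0.315) = −0.315·log₂0.315 − 0.685·log₂0.685 = 0.8989.
C = 1 − 0.8989 = 0.1011 bits per channel use.

0.1011 bits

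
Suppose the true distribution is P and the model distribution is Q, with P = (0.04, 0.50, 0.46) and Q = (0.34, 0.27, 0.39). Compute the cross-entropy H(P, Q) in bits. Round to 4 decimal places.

H(P,Q) = −Σ p·log₂ q.
  −0.04·log₂(0.34) = 0.06226
  −0.50·log₂(0.27) = 0.94448
  −0.46·log₂(0.39) = 0.62489
H(P,Q) = 1.6316 bits.

1.6316 bits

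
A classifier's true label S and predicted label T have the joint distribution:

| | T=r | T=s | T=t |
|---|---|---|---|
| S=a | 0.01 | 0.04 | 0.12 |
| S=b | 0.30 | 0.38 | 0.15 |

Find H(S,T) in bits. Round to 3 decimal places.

2.081 bits

H(S,T) = −Σ p(x,y)·log₂ p(x,y) over all 6 cells.
  cell (a,r): −0.01·log₂0.01 = 0.0664
  cell (a,s): −0.04·log₂0.04 = 0.1858
  cell (a,t): −0.12·log₂0.12 = 0.3671
  cell (b,r): −0.30·log₂0.30 = 0.5211
  cell (b,s): −0.38·log₂0.38 = 0.5305
  cell (b,t): −0.15·log₂0.15 = 0.4105
Sum = 2.081 bits.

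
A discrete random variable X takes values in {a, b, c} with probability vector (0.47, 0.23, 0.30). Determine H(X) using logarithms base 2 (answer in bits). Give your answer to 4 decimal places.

1.5207 bits

H(X) = −Σ p·log₂ p.
  −(0.47)·log₂(0.47) = 0.51196
  −(0.23)·log₂(0.23) = 0.48767
  −(0.30)·log₂(0.30) = 0.52109
Sum: 0.51196 + 0.48767 + 0.52109 = 1.5207 bits.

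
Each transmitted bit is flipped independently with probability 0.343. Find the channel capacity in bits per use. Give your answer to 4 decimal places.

Binary symmetric channel: C = 1 − h₂(ε) where h₂ is the binary entropy function.
h₂(0.343) = −0.343·log₂0.343 − 0.657·log₂0.657 = 0.9277.
C = 1 − 0.9277 = 0.0723 bits per channel use.

0.0723 bits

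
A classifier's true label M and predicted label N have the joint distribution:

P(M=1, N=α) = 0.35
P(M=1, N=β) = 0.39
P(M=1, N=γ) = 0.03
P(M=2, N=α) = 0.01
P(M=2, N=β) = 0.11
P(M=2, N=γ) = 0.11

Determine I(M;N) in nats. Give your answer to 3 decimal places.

0.157 nats

Marginals: p(M) = (0.7700, 0.2300), p(N) = (0.3600, 0.5000, 0.1400).
I(M;N) = Σ p(x,y)·ln[p(x,y)/(p(x)p(y))].
  (1,α): 0.35·ln(1.2626) = 0.0816
  (1,β): 0.39·ln(1.0130) = 0.0050
  (1,γ): 0.03·ln(0.2783) = -0.0384
  (2,α): 0.01·ln(0.1208) = -0.0211
  (2,β): 0.11·ln(0.9565) = -0.0049
  (2,γ): 0.11·ln(3.4161) = 0.1351
Sum = 0.157 nats.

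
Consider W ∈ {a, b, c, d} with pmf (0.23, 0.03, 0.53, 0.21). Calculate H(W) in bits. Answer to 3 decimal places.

H(W) = −Σ p·log₂ p.
  −(0.23)·log₂(0.23) = 0.4877
  −(0.03)·log₂(0.03) = 0.1518
  −(0.53)·log₂(0.53) = 0.4854
  −(0.21)·log₂(0.21) = 0.4728
Sum: 0.4877 + 0.1518 + 0.4854 + 0.4728 = 1.598 bits.

1.598 bits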